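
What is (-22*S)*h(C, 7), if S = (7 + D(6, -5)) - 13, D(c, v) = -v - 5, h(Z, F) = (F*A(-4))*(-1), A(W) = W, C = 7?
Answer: 3696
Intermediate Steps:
h(Z, F) = 4*F (h(Z, F) = (F*(-4))*(-1) = -4*F*(-1) = 4*F)
D(c, v) = -5 - v
S = -6 (S = (7 + (-5 - 1*(-5))) - 13 = (7 + (-5 + 5)) - 13 = (7 + 0) - 13 = 7 - 13 = -6)
(-22*S)*h(C, 7) = (-22*(-6))*(4*7) = 132*28 = 3696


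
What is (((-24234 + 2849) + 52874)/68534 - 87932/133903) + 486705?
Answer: 4466445296594289/9176908202 ≈ 4.8671e+5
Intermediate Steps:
(((-24234 + 2849) + 52874)/68534 - 87932/133903) + 486705 = ((-21385 + 52874)*(1/68534) - 87932*1/133903) + 486705 = (31489*(1/68534) - 87932/133903) + 486705 = (31489/68534 - 87932/133903) + 486705 = -1809860121/9176908202 + 486705 = 4466445296594289/9176908202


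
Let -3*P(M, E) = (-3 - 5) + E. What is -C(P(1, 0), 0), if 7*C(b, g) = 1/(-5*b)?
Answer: 3/280 ≈ 0.010714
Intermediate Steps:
P(M, E) = 8/3 - E/3 (P(M, E) = -((-3 - 5) + E)/3 = -(-8 + E)/3 = 8/3 - E/3)
C(b, g) = -1/(35*b) (C(b, g) = 1/(7*((-5*b))) = (-1/(5*b))/7 = -1/(35*b))
-C(P(1, 0), 0) = -(-1)/(35*(8/3 - ⅓*0)) = -(-1)/(35*(8/3 + 0)) = -(-1)/(35*8/3) = -(-1)*3/(35*8) = -1*(-3/280) = 3/280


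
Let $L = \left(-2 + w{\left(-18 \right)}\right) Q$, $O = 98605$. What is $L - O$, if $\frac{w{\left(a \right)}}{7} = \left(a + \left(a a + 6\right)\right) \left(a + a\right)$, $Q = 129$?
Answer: $-10241359$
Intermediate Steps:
$w{\left(a \right)} = 14 a \left(6 + a + a^{2}\right)$ ($w{\left(a \right)} = 7 \left(a + \left(a a + 6\right)\right) \left(a + a\right) = 7 \left(a + \left(a^{2} + 6\right)\right) 2 a = 7 \left(a + \left(6 + a^{2}\right)\right) 2 a = 7 \left(6 + a + a^{2}\right) 2 a = 7 \cdot 2 a \left(6 + a + a^{2}\right) = 14 a \left(6 + a + a^{2}\right)$)
$L = -10142754$ ($L = \left(-2 + 14 \left(-18\right) \left(6 - 18 + \left(-18\right)^{2}\right)\right) 129 = \left(-2 + 14 \left(-18\right) \left(6 - 18 + 324\right)\right) 129 = \left(-2 + 14 \left(-18\right) 312\right) 129 = \left(-2 - 78624\right) 129 = \left(-78626\right) 129 = -10142754$)
$L - O = -10142754 - 98605 = -10241359$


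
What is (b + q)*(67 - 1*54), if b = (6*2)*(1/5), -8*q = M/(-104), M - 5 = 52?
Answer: 10269/320 ≈ 32.091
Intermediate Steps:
M = 57 (M = 5 + 52 = 57)
q = 57/832 (q = -57/(8*(-104)) = -57*(-1)/(8*104) = -⅛*(-57/104) = 57/832 ≈ 0.068510)
b = 12/5 (b = 12*(1*(⅕)) = 12*(⅕) = 12/5 ≈ 2.4000)
(b + q)*(67 - 1*54) = (12/5 + 57/832)*(67 - 1*54) = 10269*(67 - 54)/4160 = (10269/4160)*13 = 10269/320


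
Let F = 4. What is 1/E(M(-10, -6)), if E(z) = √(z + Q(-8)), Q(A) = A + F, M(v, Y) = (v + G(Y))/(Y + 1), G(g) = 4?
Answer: -I*√70/14 ≈ -0.59761*I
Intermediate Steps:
M(v, Y) = (4 + v)/(1 + Y) (M(v, Y) = (v + 4)/(Y + 1) = (4 + v)/(1 + Y))
Q(A) = 4 + A (Q(A) = A + 4 = 4 + A)
E(z) = √(-4 + z) (E(z) = √(z + (4 - 8)) = √(z - 4) = √(-4 + z))
1/E(M(-10, -6)) = 1/(√(-4 + (4 - 10)/(1 - 6))) = 1/(√(-4 - 6/(-5))) = 1/(√(-4 - ⅕*(-6))) = 1/(√(-4 + 6/5)) = 1/(√(-14/5)) = 1/(I*√70/5) = -I*√70/14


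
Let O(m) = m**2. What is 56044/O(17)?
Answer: 56044/289 ≈ 193.92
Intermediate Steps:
56044/O(17) = 56044/(17**2) = 56044/289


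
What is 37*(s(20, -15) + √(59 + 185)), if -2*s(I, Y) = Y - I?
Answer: 1295/2 + 74*√61 ≈ 1225.5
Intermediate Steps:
s(I, Y) = I/2 - Y/2 (s(I, Y) = -(Y - I)/2 = I/2 - Y/2)
37*(s(20, -15) + √(59 + 185)) = 37*(((½)*20 - ½*(-15)) + √(59 + 185)) = 37*((10 + 15/2) + √244) = 37*(35/2 + 2*√61) = 1295/2 + 74*√61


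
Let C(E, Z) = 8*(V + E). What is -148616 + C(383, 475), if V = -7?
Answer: -145608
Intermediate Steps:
C(E, Z) = -56 + 8*E (C(E, Z) = 8*(-7 + E) = -56 + 8*E)
-148616 + C(383, 475) = -148616 + (-56 + 8*383) = -148616 + (-56 + 3064) = -148616 + 3008 = -145608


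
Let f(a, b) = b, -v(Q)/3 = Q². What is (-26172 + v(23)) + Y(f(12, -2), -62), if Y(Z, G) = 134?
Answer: -27625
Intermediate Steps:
v(Q) = -3*Q²
(-26172 + v(23)) + Y(f(12, -2), -62) = (-26172 - 3*23²) + 134 = (-26172 - 3*529) + 134 = (-26172 - 1587) + 134 = -27759 + 134 = -27625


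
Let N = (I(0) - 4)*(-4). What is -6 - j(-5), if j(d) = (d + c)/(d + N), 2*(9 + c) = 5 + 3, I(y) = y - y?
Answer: -56/11 ≈ -5.0909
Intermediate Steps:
I(y) = 0
c = -5 (c = -9 + (5 + 3)/2 = -9 + (½)*8 = -9 + 4 = -5)
N = 16 (N = (0 - 4)*(-4) = -4*(-4) = 16)
j(d) = (-5 + d)/(16 + d) (j(d) = (d - 5)/(d + 16) = (-5 + d)/(16 + d))
-6 - j(-5) = -6 - (-5 - 5)/(16 - 5) = -6 - (-10)/11 = -6 - 1*(-10/11) = -6 + 10/11 = -56/11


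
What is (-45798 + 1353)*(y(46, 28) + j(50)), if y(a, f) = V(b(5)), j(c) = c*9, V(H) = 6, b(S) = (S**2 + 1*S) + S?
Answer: -20266920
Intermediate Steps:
b(S) = S**2 + 2*S (b(S) = (S**2 + S) + S = (S + S**2) + S = S**2 + 2*S)
j(c) = 9*c
y(a, f) = 6
(-45798 + 1353)*(y(46, 28) + j(50)) = (-45798 + 1353)*(6 + 9*50) = -44445*(6 + 450) = -44445*456 = -20266920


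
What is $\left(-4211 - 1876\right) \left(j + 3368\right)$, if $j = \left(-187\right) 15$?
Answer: $-3426981$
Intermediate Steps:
$j = -2805$
$\left(-4211 - 1876\right) \left(j + 3368\right) = \left(-4211 - 1876\right) \left(-2805 + 3368\right) = \left(-6087\right) 563 = -3426981$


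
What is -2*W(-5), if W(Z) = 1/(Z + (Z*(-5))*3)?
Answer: -1/35 ≈ -0.028571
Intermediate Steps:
W(Z) = -1/(14*Z) (W(Z) = 1/(Z - 5*Z*3) = 1/(Z - 15*Z) = 1/(-14*Z) = -1/(14*Z))
-2*W(-5) = -(-1)/(7*(-5)) = -(-1)*(-1)/(7*5) = -2*1/70 = -1/35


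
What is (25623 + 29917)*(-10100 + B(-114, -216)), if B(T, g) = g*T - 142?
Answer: 798776280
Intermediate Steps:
B(T, g) = -142 + T*g (B(T, g) = T*g - 142 = -142 + T*g)
(25623 + 29917)*(-10100 + B(-114, -216)) = (25623 + 29917)*(-10100 + (-142 - 114*(-216))) = 55540*(-10100 + (-142 + 24624)) = 55540*(-10100 + 24482) = 55540*14382 = 798776280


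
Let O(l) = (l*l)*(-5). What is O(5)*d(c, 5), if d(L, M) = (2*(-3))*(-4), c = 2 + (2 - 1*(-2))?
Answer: -3000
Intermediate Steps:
O(l) = -5*l² (O(l) = l²*(-5) = -5*l²)
c = 6 (c = 2 + (2 + 2) = 2 + 4 = 6)
d(L, M) = 24 (d(L, M) = -6*(-4) = 24)
O(5)*d(c, 5) = -5*5²*24 = -5*25*24 = -125*24 = -3000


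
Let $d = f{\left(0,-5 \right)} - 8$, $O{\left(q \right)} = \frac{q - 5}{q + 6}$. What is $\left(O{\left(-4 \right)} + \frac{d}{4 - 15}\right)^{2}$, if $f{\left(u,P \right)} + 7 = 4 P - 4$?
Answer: $\frac{441}{484} \approx 0.91116$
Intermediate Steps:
$f{\left(u,P \right)} = -11 + 4 P$ ($f{\left(u,P \right)} = -7 + \left(4 P - 4\right) = -7 + \left(-4 + 4 P\right) = -11 + 4 P$)
$O{\left(q \right)} = \frac{-5 + q}{6 + q}$
$d = -39$ ($d = \left(-11 + 4 \left(-5\right)\right) - 8 = \left(-11 - 20\right) - 8 = -31 - 8 = -39$)
$\left(O{\left(-4 \right)} + \frac{d}{4 - 15}\right)^{2} = \left(\frac{-5 - 4}{6 - 4} + \frac{1}{4 - 15} \left(-39\right)\right)^{2} = \left(\frac{1}{2} \left(-9\right) + \frac{1}{-11} \left(-39\right)\right)^{2} = \left(\frac{1}{2} \left(-9\right) - - \frac{39}{11}\right)^{2} = \left(- \frac{9}{2} + \frac{39}{11}\right)^{2} = \left(- \frac{21}{22}\right)^{2} = \frac{441}{484}$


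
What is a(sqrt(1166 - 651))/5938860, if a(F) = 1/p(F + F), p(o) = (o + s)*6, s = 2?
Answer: -1/36630888480 + sqrt(515)/36630888480 ≈ 5.9222e-10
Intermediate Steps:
p(o) = 12 + 6*o (p(o) = (o + 2)*6 = (2 + o)*6 = 12 + 6*o)
a(F) = 1/(12 + 12*F) (a(F) = 1/(12 + 6*(F + F)) = 1/(12 + 6*(2*F)) = 1/(12 + 12*F))
a(sqrt(1166 - 651))/5938860 = (1/(12*(1 + sqrt(1166 - 651))))/5938860 = (1/(12*(1 + sqrt(515))))*(1/5938860) = 1/(71266320*(1 + sqrt(515)))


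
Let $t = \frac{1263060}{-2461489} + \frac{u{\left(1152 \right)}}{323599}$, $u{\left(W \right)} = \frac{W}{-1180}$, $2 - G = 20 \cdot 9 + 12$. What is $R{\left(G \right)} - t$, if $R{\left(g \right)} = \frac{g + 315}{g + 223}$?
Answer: $\frac{33351202908205481}{7754271913698585} \approx 4.301$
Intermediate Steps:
$G = -190$ ($G = 2 - \left(20 \cdot 9 + 12\right) = 2 - \left(180 + 12\right) = 2 - 192 = -190$)
$u{\left(W \right)} = - \frac{W}{1180}$ ($u{\left(W \right)} = W \left(- \frac{1}{1180}\right) = - \frac{W}{1180}$)
$R{\left(g \right)} = \frac{315 + g}{223 + g}$
$t = - \frac{120574570026132}{234977936778745}$ ($t = \frac{1263060}{-2461489} + \frac{\left(- \frac{1}{1180}\right) 1152}{323599} = 1263060 \left(- \frac{1}{2461489}\right) - \frac{288}{95461705} = - \frac{1263060}{2461489} - \frac{288}{95461705} = - \frac{120574570026132}{234977936778745} \approx -0.51313$)
$R{\left(G \right)} - t = \frac{315 - 190}{223 - 190} - - \frac{120574570026132}{234977936778745} = \frac{1}{33} \cdot 125 + \frac{120574570026132}{234977936778745} = \frac{125}{33} + \frac{120574570026132}{234977936778745} = \frac{33351202908205481}{7754271913698585}$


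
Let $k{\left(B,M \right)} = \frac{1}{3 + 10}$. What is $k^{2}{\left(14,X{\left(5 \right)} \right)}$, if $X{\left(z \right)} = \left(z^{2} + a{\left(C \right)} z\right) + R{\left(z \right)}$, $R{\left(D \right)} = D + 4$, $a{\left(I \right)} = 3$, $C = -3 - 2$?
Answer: $\frac{1}{169} \approx 0.0059172$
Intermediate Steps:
$C = -5$ ($C = -3 - 2 = -5$)
$R{\left(D \right)} = 4 + D$
$X{\left(z \right)} = 4 + z^{2} + 4 z$ ($X{\left(z \right)} = \left(z^{2} + 3 z\right) + \left(4 + z\right) = 4 + z^{2} + 4 z$)
$k{\left(B,M \right)} = \frac{1}{13}$
$k^{2}{\left(14,X{\left(5 \right)} \right)} = \left(\frac{1}{13}\right)^{2} = \frac{1}{169}$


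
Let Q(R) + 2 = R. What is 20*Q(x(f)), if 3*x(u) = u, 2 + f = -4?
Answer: -80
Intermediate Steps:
f = -6 (f = -2 - 4 = -6)
x(u) = u/3
Q(R) = -2 + R
20*Q(x(f)) = 20*(-2 + (⅓)*(-6)) = 20*(-2 - 2) = 20*(-4) = -80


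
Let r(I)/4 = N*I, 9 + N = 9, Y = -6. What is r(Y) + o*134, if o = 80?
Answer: 10720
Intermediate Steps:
N = 0 (N = -9 + 9 = 0)
r(I) = 0 (r(I) = 4*(0*I) = 4*0 = 0)
r(Y) + o*134 = 0 + 80*134 = 0 + 10720 = 10720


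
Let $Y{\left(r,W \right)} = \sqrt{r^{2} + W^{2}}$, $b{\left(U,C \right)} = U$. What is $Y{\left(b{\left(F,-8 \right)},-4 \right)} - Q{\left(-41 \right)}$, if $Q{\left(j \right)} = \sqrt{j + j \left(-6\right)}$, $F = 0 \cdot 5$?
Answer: $4 - \sqrt{205} \approx -10.318$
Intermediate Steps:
$F = 0$
$Q{\left(j \right)} = \sqrt{5} \sqrt{- j}$ ($Q{\left(j \right)} = \sqrt{j - 6 j} = \sqrt{- 5 j} = \sqrt{5} \sqrt{- j}$)
$Y{\left(r,W \right)} = \sqrt{W^{2} + r^{2}}$
$Y{\left(b{\left(F,-8 \right)},-4 \right)} - Q{\left(-41 \right)} = \sqrt{\left(-4\right)^{2} + 0^{2}} - \sqrt{5} \sqrt{\left(-1\right) \left(-41\right)} = \sqrt{16 + 0} - \sqrt{5} \sqrt{41} = \sqrt{16} - \sqrt{205} = 4 - \sqrt{205}$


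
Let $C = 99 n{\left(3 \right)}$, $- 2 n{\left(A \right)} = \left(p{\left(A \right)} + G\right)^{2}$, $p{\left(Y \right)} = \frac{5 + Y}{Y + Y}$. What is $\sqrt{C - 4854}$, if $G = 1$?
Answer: $\frac{i \sqrt{20494}}{2} \approx 71.579 i$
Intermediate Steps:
$p{\left(Y \right)} = \frac{5 + Y}{2 Y}$
$n{\left(A \right)} = - \frac{\left(1 + \frac{5 + A}{2 A}\right)^{2}}{2}$ ($n{\left(A \right)} = - \frac{\left(\frac{5 + A}{2 A} + 1\right)^{2}}{2} = - \frac{\left(1 + \frac{5 + A}{2 A}\right)^{2}}{2}$)
$C = - \frac{539}{2}$ ($C = 99 \left(- \frac{\left(5 + 3 \cdot 3\right)^{2}}{8 \cdot 9}\right) = 99 \left(\left(- \frac{1}{8}\right) \frac{1}{9} \left(5 + 9\right)^{2}\right) = 99 \left(\left(- \frac{1}{8}\right) \frac{1}{9} \cdot 14^{2}\right) = 99 \left(\left(- \frac{1}{8}\right) \frac{1}{9} \cdot 196\right) = 99 \left(- \frac{49}{18}\right) = - \frac{539}{2} \approx -269.5$)
$\sqrt{C - 4854} = \sqrt{- \frac{539}{2} - 4854} = \sqrt{- \frac{10247}{2}} = \frac{i \sqrt{20494}}{2}$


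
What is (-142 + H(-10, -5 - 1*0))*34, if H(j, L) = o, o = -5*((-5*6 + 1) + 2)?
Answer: -238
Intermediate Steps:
o = 135 (o = -5*((-30 + 1) + 2) = -5*(-29 + 2) = -5*(-27) = 135)
H(j, L) = 135
(-142 + H(-10, -5 - 1*0))*34 = (-142 + 135)*34 = -7*34 = -238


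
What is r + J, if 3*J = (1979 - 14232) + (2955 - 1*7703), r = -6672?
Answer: -12339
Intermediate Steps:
J = -5667 (J = ((1979 - 14232) + (2955 - 1*7703))/3 = (-12253 + (2955 - 7703))/3 = (-12253 - 4748)/3 = (⅓)*(-17001) = -5667)
r + J = -6672 - 5667 = -12339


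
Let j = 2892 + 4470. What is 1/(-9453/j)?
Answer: -2454/3151 ≈ -0.77880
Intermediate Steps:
j = 7362
1/(-9453/j) = 1/(-9453/7362) = 1/(-9453*1/7362) = 1/(-3151/2454) = -2454/3151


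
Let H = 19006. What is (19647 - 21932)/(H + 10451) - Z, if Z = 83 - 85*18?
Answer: 42621994/29457 ≈ 1446.9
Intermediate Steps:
Z = -1447 (Z = 83 - 1530 = -1447)
(19647 - 21932)/(H + 10451) - Z = (19647 - 21932)/(19006 + 10451) - 1*(-1447) = -2285/29457 + 1447 = 42621994/29457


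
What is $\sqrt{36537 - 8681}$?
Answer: $4 \sqrt{1741} \approx 166.9$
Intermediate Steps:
$\sqrt{36537 - 8681} = \sqrt{27856} = 4 \sqrt{1741}$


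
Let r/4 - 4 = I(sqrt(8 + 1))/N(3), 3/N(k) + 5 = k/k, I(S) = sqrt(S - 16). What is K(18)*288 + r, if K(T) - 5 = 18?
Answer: 6640 - 16*I*sqrt(13)/3 ≈ 6640.0 - 19.23*I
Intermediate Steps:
K(T) = 23 (K(T) = 5 + 18 = 23)
I(S) = sqrt(-16 + S)
N(k) = -3/4 (N(k) = 3/(-5 + k/k) = 3/(-5 + 1) = 3/(-4) = 3*(-1/4) = -3/4)
r = 16 - 16*I*sqrt(13)/3 (r = 16 + 4*(sqrt(-16 + sqrt(8 + 1))/(-3/4)) = 16 + 4*(sqrt(-16 + sqrt(9))*(-4/3)) = 16 + 4*(sqrt(-16 + 3)*(-4/3)) = 16 + 4*(sqrt(-13)*(-4/3)) = 16 + 4*((I*sqrt(13))*(-4/3)) = 16 + 4*(-4*I*sqrt(13)/3) = 16 - 16*I*sqrt(13)/3 ≈ 16.0 - 19.23*I)
K(18)*288 + r = 23*288 + (16 - 16*I*sqrt(13)/3) = 6624 + (16 - 16*I*sqrt(13)/3) = 6640 - 16*I*sqrt(13)/3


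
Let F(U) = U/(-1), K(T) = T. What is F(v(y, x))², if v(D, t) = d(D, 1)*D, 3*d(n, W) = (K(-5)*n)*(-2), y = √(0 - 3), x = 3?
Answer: 100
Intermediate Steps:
y = I*√3 (y = √(-3) = I*√3 ≈ 1.732*I)
d(n, W) = 10*n/3 (d(n, W) = (-5*n*(-2))/3 = (10*n)/3 = 10*n/3)
v(D, t) = 10*D²/3 (v(D, t) = (10*D/3)*D = 10*D²/3)
F(U) = -U (F(U) = U*(-1) = -U)
F(v(y, x))² = (-10*(I*√3)²/3)² = (-10*(-3)/3)² = (-1*(-10))² = 10² = 100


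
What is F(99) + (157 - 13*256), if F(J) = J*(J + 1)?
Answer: 6729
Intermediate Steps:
F(J) = J*(1 + J)
F(99) + (157 - 13*256) = 99*(1 + 99) + (157 - 13*256) = 99*100 + (157 - 3328) = 9900 - 3171 = 6729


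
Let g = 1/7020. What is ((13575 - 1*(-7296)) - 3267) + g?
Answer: 123580081/7020 ≈ 17604.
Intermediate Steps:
g = 1/7020 ≈ 0.00014245
((13575 - 1*(-7296)) - 3267) + g = ((13575 - 1*(-7296)) - 3267) + 1/7020 = ((13575 + 7296) - 3267) + 1/7020 = (20871 - 3267) + 1/7020 = 17604 + 1/7020 = 123580081/7020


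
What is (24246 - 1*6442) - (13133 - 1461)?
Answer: 6132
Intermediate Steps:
(24246 - 1*6442) - (13133 - 1461) = (24246 - 6442) - 1*11672 = 17804 - 11672 = 6132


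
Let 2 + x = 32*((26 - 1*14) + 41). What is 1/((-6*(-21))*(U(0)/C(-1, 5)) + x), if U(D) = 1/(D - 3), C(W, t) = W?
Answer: 1/1736 ≈ 0.00057604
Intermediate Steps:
U(D) = 1/(-3 + D)
x = 1694 (x = -2 + 32*((26 - 1*14) + 41) = -2 + 32*((26 - 14) + 41) = -2 + 32*(12 + 41) = -2 + 32*53 = -2 + 1696 = 1694)
1/((-6*(-21))*(U(0)/C(-1, 5)) + x) = 1/((-6*(-21))*(1/((-3 + 0)*(-1))) + 1694) = 1/(126*(-1/(-3)) + 1694) = 1/(126*(-1/3*(-1)) + 1694) = 1/(126*(1/3) + 1694) = 1/(42 + 1694) = 1/1736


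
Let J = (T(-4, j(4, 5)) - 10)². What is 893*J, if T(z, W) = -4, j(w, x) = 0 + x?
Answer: 175028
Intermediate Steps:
j(w, x) = x
J = 196 (J = (-4 - 10)² = (-14)² = 196)
893*J = 893*196 = 175028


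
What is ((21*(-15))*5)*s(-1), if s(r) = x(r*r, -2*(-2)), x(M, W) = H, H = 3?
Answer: -4725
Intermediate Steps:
x(M, W) = 3
s(r) = 3
((21*(-15))*5)*s(-1) = ((21*(-15))*5)*3 = -315*5*3 = -1575*3 = -4725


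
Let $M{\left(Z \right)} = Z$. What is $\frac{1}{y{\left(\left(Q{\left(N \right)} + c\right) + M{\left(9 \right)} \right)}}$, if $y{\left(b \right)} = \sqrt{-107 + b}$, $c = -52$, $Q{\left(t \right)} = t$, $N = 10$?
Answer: $- \frac{i \sqrt{35}}{70} \approx - 0.084515 i$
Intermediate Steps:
$\frac{1}{y{\left(\left(Q{\left(N \right)} + c\right) + M{\left(9 \right)} \right)}} = \frac{1}{\sqrt{-107 + \left(\left(10 - 52\right) + 9\right)}} = \frac{1}{\sqrt{-107 + \left(-42 + 9\right)}} = \frac{1}{\sqrt{-107 - 33}} = \frac{1}{\sqrt{-140}} = \frac{1}{2 i \sqrt{35}} = - \frac{i \sqrt{35}}{70}$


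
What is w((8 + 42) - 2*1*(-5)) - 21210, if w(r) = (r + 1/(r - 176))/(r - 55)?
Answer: -12294841/580 ≈ -21198.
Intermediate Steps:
w(r) = (r + 1/(-176 + r))/(-55 + r)
w((8 + 42) - 2*1*(-5)) - 21210 = (1 + ((8 + 42) - 2*1*(-5))**2 - 176*((8 + 42) - 2*1*(-5)))/(9680 + ((8 + 42) - 2*1*(-5))**2 - 231*((8 + 42) - 2*1*(-5))) - 21210 = (1 + (50 - 2*(-5))**2 - 176*(50 - 2*(-5)))/(9680 + (50 - 2*(-5))**2 - 231*(50 - 2*(-5))) - 21210 = (1 + (50 + 10)**2 - 176*(50 + 10))/(9680 + (50 + 10)**2 - 231*(50 + 10)) - 21210 = (1 + 60**2 - 176*60)/(9680 + 60**2 - 231*60) - 21210 = (1 + 3600 - 10560)/(9680 + 3600 - 13860) - 21210 = -6959/(-580) - 21210 = -1/580*(-6959) - 21210 = 6959/580 - 21210 = -12294841/580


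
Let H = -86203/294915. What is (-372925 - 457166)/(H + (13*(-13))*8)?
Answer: 244806287265/398811283 ≈ 613.84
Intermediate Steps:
H = -86203/294915 (H = -86203*1/294915 = -86203/294915 ≈ -0.29230)
(-372925 - 457166)/(H + (13*(-13))*8) = (-372925 - 457166)/(-86203/294915 + (13*(-13))*8) = -830091/(-86203/294915 - 169*8) = -830091/(-86203/294915 - 1352) = -830091/(-398811283/294915) = -830091*(-294915/398811283) = 244806287265/398811283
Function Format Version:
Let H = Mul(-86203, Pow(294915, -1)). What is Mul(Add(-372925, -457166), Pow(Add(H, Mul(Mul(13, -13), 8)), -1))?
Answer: Rational(244806287265, 398811283) ≈ 613.84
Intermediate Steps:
H = Rational(-86203, 294915) (H = Mul(-86203, Rational(1, 294915)) = Rational(-86203, 294915) ≈ -0.29230)
Mul(Add(-372925, -457166), Pow(Add(H, Mul(Mul(13, -13), 8)), -1)) = Mul(Add(-372925, -457166), Pow(Add(Rational(-86203, 294915), Mul(Mul(13, -13), 8)), -1)) = Mul(-830091, Pow(Add(Rational(-86203, 294915), Mul(-169, 8)), -1)) = Mul(-830091, Pow(Add(Rational(-86203, 294915), -1352), -1)) = Mul(-830091, Pow(Rational(-398811283, 294915), -1)) = Mul(-830091, Rational(-294915, 398811283)) = Rational(244806287265, 398811283)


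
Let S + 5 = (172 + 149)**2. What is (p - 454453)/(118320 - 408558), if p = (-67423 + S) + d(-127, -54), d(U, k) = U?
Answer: 418967/290238 ≈ 1.4435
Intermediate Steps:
S = 103036 (S = -5 + (172 + 149)**2 = -5 + 321**2 = -5 + 103041 = 103036)
p = 35486 (p = (-67423 + 103036) - 127 = 35613 - 127 = 35486)
(p - 454453)/(118320 - 408558) = (35486 - 454453)/(118320 - 408558) = -418967/(-290238) = -418967*(-1/290238) = 418967/290238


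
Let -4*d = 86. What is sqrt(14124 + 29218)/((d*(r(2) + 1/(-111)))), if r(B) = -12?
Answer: 222*sqrt(43342)/57319 ≈ 0.80632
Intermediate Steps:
d = -43/2 (d = -1/4*86 = -43/2 ≈ -21.500)
sqrt(14124 + 29218)/((d*(r(2) + 1/(-111)))) = sqrt(14124 + 29218)/((-43*(-12 + 1/(-111))/2)) = sqrt(43342)/((-43*(-12 - 1/111)/2)) = sqrt(43342)/((-43/2*(-1333/111))) = sqrt(43342)/(57319/222) = sqrt(43342)*(222/57319) = 222*sqrt(43342)/57319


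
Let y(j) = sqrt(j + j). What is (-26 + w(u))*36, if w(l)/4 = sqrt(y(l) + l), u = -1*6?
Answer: -936 + 144*sqrt(-6 + 2*I*sqrt(3)) ≈ -837.9 + 366.11*I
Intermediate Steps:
y(j) = sqrt(2)*sqrt(j) (y(j) = sqrt(2*j) = sqrt(2)*sqrt(j))
u = -6
w(l) = 4*sqrt(l + sqrt(2)*sqrt(l)) (w(l) = 4*sqrt(sqrt(2)*sqrt(l) + l) = 4*sqrt(l + sqrt(2)*sqrt(l)))
(-26 + w(u))*36 = (-26 + 4*sqrt(-6 + sqrt(2)*sqrt(-6)))*36 = (-26 + 4*sqrt(-6 + sqrt(2)*(I*sqrt(6))))*36 = (-26 + 4*sqrt(-6 + 2*I*sqrt(3)))*36 = -936 + 144*sqrt(-6 + 2*I*sqrt(3))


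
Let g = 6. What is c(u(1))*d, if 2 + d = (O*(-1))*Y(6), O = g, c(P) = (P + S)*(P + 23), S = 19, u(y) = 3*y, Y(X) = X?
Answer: -21736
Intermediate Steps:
c(P) = (19 + P)*(23 + P) (c(P) = (P + 19)*(P + 23) = (19 + P)*(23 + P))
O = 6
d = -38 (d = -2 + (6*(-1))*6 = -2 - 6*6 = -2 - 36 = -38)
c(u(1))*d = (437 + (3*1)² + 42*(3*1))*(-38) = (437 + 3² + 42*3)*(-38) = (437 + 9 + 126)*(-38) = 572*(-38) = -21736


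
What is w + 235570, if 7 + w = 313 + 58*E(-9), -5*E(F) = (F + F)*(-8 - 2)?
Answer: 233788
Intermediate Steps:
E(F) = 4*F (E(F) = -(F + F)*(-8 - 2)/5 = -2*F*(-10)/5 = -(-4)*F = 4*F)
w = -1782 (w = -7 + (313 + 58*(4*(-9))) = -7 + (313 + 58*(-36)) = -7 + (313 - 2088) = -7 - 1775 = -1782)
w + 235570 = -1782 + 235570 = 233788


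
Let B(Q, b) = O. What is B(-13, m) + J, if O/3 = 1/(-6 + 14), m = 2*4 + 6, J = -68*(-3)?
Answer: 1635/8 ≈ 204.38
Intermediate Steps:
J = 204
m = 14 (m = 8 + 6 = 14)
O = 3/8 (O = 3/(-6 + 14) = 3/8 ≈ 0.37500)
B(Q, b) = 3/8
B(-13, m) + J = 3/8 + 204 = 1635/8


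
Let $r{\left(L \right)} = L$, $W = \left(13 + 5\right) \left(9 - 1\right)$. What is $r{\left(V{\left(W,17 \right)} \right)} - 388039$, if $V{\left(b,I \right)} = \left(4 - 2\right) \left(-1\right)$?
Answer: $-388041$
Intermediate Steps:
$W = 144$ ($W = 18 \cdot 8 = 144$)
$V{\left(b,I \right)} = -2$ ($V{\left(b,I \right)} = 2 \left(-1\right) = -2$)
$r{\left(V{\left(W,17 \right)} \right)} - 388039 = -2 - 388039 = -388041$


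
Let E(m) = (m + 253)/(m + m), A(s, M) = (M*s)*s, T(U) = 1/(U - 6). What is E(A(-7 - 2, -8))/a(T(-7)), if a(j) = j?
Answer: -5135/1296 ≈ -3.9622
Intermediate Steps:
T(U) = 1/(-6 + U)
A(s, M) = M*s**2
E(m) = (253 + m)/(2*m) (E(m) = (253 + m)/((2*m)) = (253 + m)*(1/(2*m)) = (253 + m)/(2*m))
E(A(-7 - 2, -8))/a(T(-7)) = ((253 - 8*(-7 - 2)**2)/(2*((-8*(-7 - 2)**2))))/(1/(-6 - 7)) = ((253 - 8*(-9)**2)/(2*((-8*(-9)**2))))/(1/(-13)) = ((253 - 8*81)/(2*((-8*81))))/(-1/13) = ((1/2)*(253 - 648)/(-648))*(-13) = ((1/2)*(-1/648)*(-395))*(-13) = (395/1296)*(-13) = -5135/1296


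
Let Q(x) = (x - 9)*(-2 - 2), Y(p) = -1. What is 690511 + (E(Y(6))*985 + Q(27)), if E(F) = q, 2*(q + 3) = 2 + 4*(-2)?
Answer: 684529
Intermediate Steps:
q = -6 (q = -3 + (2 + 4*(-2))/2 = -3 + (2 - 8)/2 = -3 + (1/2)*(-6) = -3 - 3 = -6)
Q(x) = 36 - 4*x (Q(x) = (-9 + x)*(-4) = 36 - 4*x)
E(F) = -6
690511 + (E(Y(6))*985 + Q(27)) = 690511 + (-6*985 + (36 - 4*27)) = 690511 + (-5910 + (36 - 108)) = 690511 + (-5910 - 72) = 690511 - 5982 = 684529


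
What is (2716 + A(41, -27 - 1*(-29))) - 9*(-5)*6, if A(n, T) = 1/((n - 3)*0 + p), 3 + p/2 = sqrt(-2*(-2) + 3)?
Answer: 11941/4 - sqrt(7)/4 ≈ 2984.6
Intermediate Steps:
p = -6 + 2*sqrt(7) (p = -6 + 2*sqrt(-2*(-2) + 3) = -6 + 2*sqrt(4 + 3) = -6 + 2*sqrt(7) ≈ -0.70850)
A(n, T) = 1/(-6 + 2*sqrt(7)) (A(n, T) = 1/((n - 3)*0 + (-6 + 2*sqrt(7))) = 1/((-3 + n)*0 + (-6 + 2*sqrt(7))) = 1/(0 + (-6 + 2*sqrt(7))) = 1/(-6 + 2*sqrt(7)))
(2716 + A(41, -27 - 1*(-29))) - 9*(-5)*6 = (2716 + (-3/4 - sqrt(7)/4)) - 9*(-5)*6 = (10861/4 - sqrt(7)/4) + 45*6 = (10861/4 - sqrt(7)/4) + 270 = 11941/4 - sqrt(7)/4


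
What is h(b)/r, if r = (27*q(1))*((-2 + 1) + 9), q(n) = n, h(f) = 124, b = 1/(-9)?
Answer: 31/54 ≈ 0.57407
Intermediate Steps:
b = -1/9 ≈ -0.11111
r = 216 (r = (27*1)*((-2 + 1) + 9) = 27*(-1 + 9) = 27*8 = 216)
h(b)/r = 124/216 = 124*(1/216) = 31/54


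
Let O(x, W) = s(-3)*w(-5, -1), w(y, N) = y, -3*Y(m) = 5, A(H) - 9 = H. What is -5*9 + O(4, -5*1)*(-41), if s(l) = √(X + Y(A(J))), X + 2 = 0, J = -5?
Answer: -45 + 205*I*√33/3 ≈ -45.0 + 392.54*I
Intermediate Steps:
A(H) = 9 + H
Y(m) = -5/3 (Y(m) = -⅓*5 = -5/3)
X = -2 (X = -2 + 0 = -2)
s(l) = I*√33/3 (s(l) = √(-2 - 5/3) = √(-11/3) = I*√33/3)
O(x, W) = -5*I*√33/3 (O(x, W) = (I*√33/3)*(-5) = -5*I*√33/3)
-5*9 + O(4, -5*1)*(-41) = -5*9 - 5*I*√33/3*(-41) = -45 + 205*I*√33/3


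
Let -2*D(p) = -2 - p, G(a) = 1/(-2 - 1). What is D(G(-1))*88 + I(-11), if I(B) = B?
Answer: 187/3 ≈ 62.333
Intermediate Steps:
G(a) = -⅓ (G(a) = 1/(-3) = -⅓)
D(p) = 1 + p/2 (D(p) = -(-2 - p)/2 = 1 + p/2)
D(G(-1))*88 + I(-11) = (1 + (½)*(-⅓))*88 - 11 = (1 - ⅙)*88 - 11 = (⅚)*88 - 11 = 220/3 - 11 = 187/3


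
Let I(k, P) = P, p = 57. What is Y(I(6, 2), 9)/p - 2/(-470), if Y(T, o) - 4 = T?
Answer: 489/4465 ≈ 0.10952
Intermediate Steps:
Y(T, o) = 4 + T
Y(I(6, 2), 9)/p - 2/(-470) = (4 + 2)/57 - 2/(-470) = 6*(1/57) - 2*(-1/470) = 2/19 + 1/235 = 489/4465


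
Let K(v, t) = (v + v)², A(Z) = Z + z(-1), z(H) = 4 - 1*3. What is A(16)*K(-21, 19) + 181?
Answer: 30169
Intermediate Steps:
z(H) = 1 (z(H) = 4 - 3 = 1)
A(Z) = 1 + Z (A(Z) = Z + 1 = 1 + Z)
K(v, t) = 4*v² (K(v, t) = (2*v)² = 4*v²)
A(16)*K(-21, 19) + 181 = (1 + 16)*(4*(-21)²) + 181 = 17*(4*441) + 181 = 17*1764 + 181 = 29988 + 181 = 30169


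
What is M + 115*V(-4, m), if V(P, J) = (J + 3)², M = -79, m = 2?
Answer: 2796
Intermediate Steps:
V(P, J) = (3 + J)²
M + 115*V(-4, m) = -79 + 115*(3 + 2)² = -79 + 115*5² = -79 + 115*25 = -79 + 2875 = 2796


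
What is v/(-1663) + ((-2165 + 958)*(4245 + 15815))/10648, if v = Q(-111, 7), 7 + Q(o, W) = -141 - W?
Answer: -10065901005/4426906 ≈ -2273.8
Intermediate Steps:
Q(o, W) = -148 - W (Q(o, W) = -7 + (-141 - W) = -148 - W)
v = -155 (v = -148 - 1*7 = -148 - 7 = -155)
v/(-1663) + ((-2165 + 958)*(4245 + 15815))/10648 = -155/(-1663) + ((-2165 + 958)*(4245 + 15815))/10648 = -155*(-1/1663) - 1207*20060*(1/10648) = 155/1663 - 24212420*1/10648 = 155/1663 - 6053105/2662 = -10065901005/4426906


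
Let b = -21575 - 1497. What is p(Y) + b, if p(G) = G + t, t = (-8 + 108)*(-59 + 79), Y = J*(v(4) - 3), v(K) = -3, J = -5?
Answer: -21042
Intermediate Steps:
Y = 30 (Y = -5*(-3 - 3) = -5*(-6) = 30)
t = 2000 (t = 100*20 = 2000)
p(G) = 2000 + G (p(G) = G + 2000 = 2000 + G)
b = -23072
p(Y) + b = (2000 + 30) - 23072 = 2030 - 23072 = -21042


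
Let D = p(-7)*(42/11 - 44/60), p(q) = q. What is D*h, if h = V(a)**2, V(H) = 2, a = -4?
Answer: -14252/165 ≈ -86.376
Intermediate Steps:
h = 4 (h = 2**2 = 4)
D = -3563/165 (D = -7*(42/11 - 44/60) = -7*(42*(1/11) - 44*1/60) = -7*(42/11 - 11/15) = -7*509/165 = -3563/165 ≈ -21.594)
D*h = -3563/165*4 = -14252/165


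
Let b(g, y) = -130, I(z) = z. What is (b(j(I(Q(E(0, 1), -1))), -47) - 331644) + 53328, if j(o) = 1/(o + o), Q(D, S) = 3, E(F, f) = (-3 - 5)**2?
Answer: -278446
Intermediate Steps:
E(F, f) = 64 (E(F, f) = (-8)**2 = 64)
j(o) = 1/(2*o)
(b(j(I(Q(E(0, 1), -1))), -47) - 331644) + 53328 = (-130 - 331644) + 53328 = -331774 + 53328 = -278446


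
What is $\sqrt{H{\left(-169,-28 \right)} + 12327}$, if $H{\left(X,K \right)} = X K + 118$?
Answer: $\sqrt{17177} \approx 131.06$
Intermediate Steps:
$H{\left(X,K \right)} = 118 + K X$ ($H{\left(X,K \right)} = K X + 118 = 118 + K X$)
$\sqrt{H{\left(-169,-28 \right)} + 12327} = \sqrt{\left(118 - -4732\right) + 12327} = \sqrt{\left(118 + 4732\right) + 12327} = \sqrt{4850 + 12327} = \sqrt{17177}$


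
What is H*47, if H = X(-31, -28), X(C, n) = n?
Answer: -1316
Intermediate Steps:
H = -28
H*47 = -28*47 = -1316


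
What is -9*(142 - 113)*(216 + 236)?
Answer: -117972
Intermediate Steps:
-9*(142 - 113)*(216 + 236) = -261*452 = -9*13108 = -117972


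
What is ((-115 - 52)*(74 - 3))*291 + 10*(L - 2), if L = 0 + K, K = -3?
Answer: -3450437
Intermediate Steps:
L = -3 (L = 0 - 3 = -3)
((-115 - 52)*(74 - 3))*291 + 10*(L - 2) = ((-115 - 52)*(74 - 3))*291 + 10*(-3 - 2) = -167*71*291 + 10*(-5) = -11857*291 - 50 = -3450387 - 50 = -3450437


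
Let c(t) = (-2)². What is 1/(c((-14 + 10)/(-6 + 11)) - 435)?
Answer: -1/431 ≈ -0.0023202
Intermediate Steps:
c(t) = 4
1/(c((-14 + 10)/(-6 + 11)) - 435) = 1/(4 - 435) = 1/(-431) = -1/431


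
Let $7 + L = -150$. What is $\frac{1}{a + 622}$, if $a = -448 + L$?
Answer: $\frac{1}{17} \approx 0.058824$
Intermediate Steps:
$L = -157$ ($L = -7 - 150 = -157$)
$a = -605$ ($a = -448 - 157 = -605$)
$\frac{1}{a + 622} = \frac{1}{-605 + 622} = \frac{1}{17}$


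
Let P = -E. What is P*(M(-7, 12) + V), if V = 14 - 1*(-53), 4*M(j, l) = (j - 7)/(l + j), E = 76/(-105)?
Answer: 8398/175 ≈ 47.989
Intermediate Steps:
E = -76/105 (E = 76*(-1/105) = -76/105 ≈ -0.72381)
M(j, l) = (-7 + j)/(4*(j + l)) (M(j, l) = ((j - 7)/(l + j))/4 = ((-7 + j)/(j + l))/4 = (-7 + j)/(4*(j + l)))
V = 67 (V = 14 + 53 = 67)
P = 76/105 (P = -1*(-76/105) = 76/105 ≈ 0.72381)
P*(M(-7, 12) + V) = 76*((-7 - 7)/(4*(-7 + 12)) + 67)/105 = 76*((¼)*(-14)/5 + 67)/105 = 76*((¼)*(⅕)*(-14) + 67)/105 = 76*(-7/10 + 67)/105 = (76/105)*(663/10) = 8398/175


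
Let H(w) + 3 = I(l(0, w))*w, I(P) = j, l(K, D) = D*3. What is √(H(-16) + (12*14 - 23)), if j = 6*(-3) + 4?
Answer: √366 ≈ 19.131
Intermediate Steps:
l(K, D) = 3*D
j = -14 (j = -18 + 4 = -14)
I(P) = -14
H(w) = -3 - 14*w
√(H(-16) + (12*14 - 23)) = √((-3 - 14*(-16)) + (12*14 - 23)) = √((-3 + 224) + (168 - 23)) = √(221 + 145) = √366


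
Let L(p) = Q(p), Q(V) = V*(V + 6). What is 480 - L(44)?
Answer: -1720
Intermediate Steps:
Q(V) = V*(6 + V)
L(p) = p*(6 + p)
480 - L(44) = 480 - 44*(6 + 44) = 480 - 44*50 = 480 - 1*2200 = 480 - 2200 = -1720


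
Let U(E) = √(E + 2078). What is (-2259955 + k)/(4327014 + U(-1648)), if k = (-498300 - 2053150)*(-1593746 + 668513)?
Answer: 5107355229210177765/9361525077883 - 2360683477895*√430/18723050155766 ≈ 5.4557e+5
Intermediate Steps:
k = 2360685737850 (k = -2551450*(-925233) = 2360685737850)
U(E) = √(2078 + E)
(-2259955 + k)/(4327014 + U(-1648)) = (-2259955 + 2360685737850)/(4327014 + √(2078 - 1648)) = 2360683477895/(4327014 + √430)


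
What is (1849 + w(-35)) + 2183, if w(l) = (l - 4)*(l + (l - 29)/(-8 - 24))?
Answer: 5319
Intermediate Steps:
w(l) = (-4 + l)*(29/32 + 31*l/32) (w(l) = (-4 + l)*(l + (-29 + l)/(-32)) = (-4 + l)*(l + (-29 + l)*(-1/32)) = (-4 + l)*(l + (29/32 - l/32)) = (-4 + l)*(29/32 + 31*l/32))
(1849 + w(-35)) + 2183 = (1849 + (-29/8 - 95/32*(-35) + (31/32)*(-35)**2)) + 2183 = (1849 + (-29/8 + 3325/32 + (31/32)*1225)) + 2183 = (1849 + (-29/8 + 3325/32 + 37975/32)) + 2183 = (1849 + 1287) + 2183 = 3136 + 2183 = 5319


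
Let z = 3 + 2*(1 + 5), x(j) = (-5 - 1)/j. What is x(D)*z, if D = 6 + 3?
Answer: -10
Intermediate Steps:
D = 9
x(j) = -6/j
z = 15 (z = 3 + 2*6 = 3 + 12 = 15)
x(D)*z = -6/9*15 = -6*⅑*15 = -⅔*15 = -10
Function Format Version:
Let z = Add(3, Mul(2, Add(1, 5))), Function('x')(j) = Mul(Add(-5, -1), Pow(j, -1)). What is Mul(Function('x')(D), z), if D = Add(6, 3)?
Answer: -10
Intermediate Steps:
D = 9
Function('x')(j) = Mul(-6, Pow(j, -1))
z = 15 (z = Add(3, Mul(2, 6)) = Add(3, 12) = 15)
Mul(Function('x')(D), z) = Mul(Mul(-6, Pow(9, -1)), 15) = Mul(Mul(-6, Rational(1, 9)), 15) = Mul(Rational(-2, 3), 15) = -10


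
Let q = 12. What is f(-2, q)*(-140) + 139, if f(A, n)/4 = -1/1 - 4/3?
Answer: 4337/3 ≈ 1445.7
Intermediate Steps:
f(A, n) = -28/3 (f(A, n) = 4*(-1/1 - 4/3) = 4*(-1*1 - 4*⅓) = 4*(-1 - 4/3) = 4*(-7/3) = -28/3)
f(-2, q)*(-140) + 139 = -28/3*(-140) + 139 = 3920/3 + 139 = 4337/3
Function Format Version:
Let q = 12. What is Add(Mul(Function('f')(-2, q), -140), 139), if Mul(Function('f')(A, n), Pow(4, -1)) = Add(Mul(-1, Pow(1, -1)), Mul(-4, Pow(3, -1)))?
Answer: Rational(4337, 3) ≈ 1445.7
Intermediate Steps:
Function('f')(A, n) = Rational(-28, 3) (Function('f')(A, n) = Mul(4, Add(Mul(-1, Pow(1, -1)), Mul(-4, Pow(3, -1)))) = Mul(4, Add(Mul(-1, 1), Mul(-4, Rational(1, 3)))) = Mul(4, Add(-1, Rational(-4, 3))) = Mul(4, Rational(-7, 3)) = Rational(-28, 3))
Add(Mul(Function('f')(-2, q), -140), 139) = Add(Mul(Rational(-28, 3), -140), 139) = Add(Rational(3920, 3), 139) = Rational(4337, 3)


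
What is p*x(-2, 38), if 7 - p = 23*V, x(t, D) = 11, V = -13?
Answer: 3366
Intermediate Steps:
p = 306 (p = 7 - 23*(-13) = 7 - 1*(-299) = 7 + 299 = 306)
p*x(-2, 38) = 306*11 = 3366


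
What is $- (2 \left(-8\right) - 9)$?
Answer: $25$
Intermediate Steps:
$- (2 \left(-8\right) - 9) = - (-16 - 9) = \left(-1\right) \left(-25\right) = 25$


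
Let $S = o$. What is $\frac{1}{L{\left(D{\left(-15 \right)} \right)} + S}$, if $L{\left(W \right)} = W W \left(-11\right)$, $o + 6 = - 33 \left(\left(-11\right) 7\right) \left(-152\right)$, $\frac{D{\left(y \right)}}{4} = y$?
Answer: $- \frac{1}{425838} \approx -2.3483 \cdot 10^{-6}$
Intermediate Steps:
$D{\left(y \right)} = 4 y$
$o = -386238$ ($o = -6 + - 33 \left(\left(-11\right) 7\right) \left(-152\right) = -6 + \left(-33\right) \left(-77\right) \left(-152\right) = -6 + 2541 \left(-152\right) = -6 - 386232 = -386238$)
$L{\left(W \right)} = - 11 W^{2}$ ($L{\left(W \right)} = W^{2} \left(-11\right) = - 11 W^{2}$)
$S = -386238$
$\frac{1}{L{\left(D{\left(-15 \right)} \right)} + S} = \frac{1}{- 11 \left(4 \left(-15\right)\right)^{2} - 386238} = \frac{1}{- 11 \left(-60\right)^{2} - 386238} = \frac{1}{\left(-11\right) 3600 - 386238} = \frac{1}{-39600 - 386238} = \frac{1}{-425838} = - \frac{1}{425838}$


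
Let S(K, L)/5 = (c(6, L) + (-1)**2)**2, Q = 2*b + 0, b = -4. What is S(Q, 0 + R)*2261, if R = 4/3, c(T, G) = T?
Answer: 553945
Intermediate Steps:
R = 4/3 (R = 4*(1/3) = 4/3 ≈ 1.3333)
Q = -8 (Q = 2*(-4) + 0 = -8 + 0 = -8)
S(K, L) = 245 (S(K, L) = 5*(6 + (-1)**2)**2 = 5*(6 + 1)**2 = 5*7**2 = 5*49 = 245)
S(Q, 0 + R)*2261 = 245*2261 = 553945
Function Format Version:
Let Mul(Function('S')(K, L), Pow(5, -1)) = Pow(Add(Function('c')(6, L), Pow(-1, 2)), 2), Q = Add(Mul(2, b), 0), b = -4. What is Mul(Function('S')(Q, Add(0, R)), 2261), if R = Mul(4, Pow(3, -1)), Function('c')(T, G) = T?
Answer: 553945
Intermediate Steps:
R = Rational(4, 3) (R = Mul(4, Rational(1, 3)) = Rational(4, 3) ≈ 1.3333)
Q = -8 (Q = Add(Mul(2, -4), 0) = Add(-8, 0) = -8)
Function('S')(K, L) = 245 (Function('S')(K, L) = Mul(5, Pow(Add(6, Pow(-1, 2)), 2)) = Mul(5, Pow(Add(6, 1), 2)) = Mul(5, Pow(7, 2)) = Mul(5, 49) = 245)
Mul(Function('S')(Q, Add(0, R)), 2261) = Mul(245, 2261) = 553945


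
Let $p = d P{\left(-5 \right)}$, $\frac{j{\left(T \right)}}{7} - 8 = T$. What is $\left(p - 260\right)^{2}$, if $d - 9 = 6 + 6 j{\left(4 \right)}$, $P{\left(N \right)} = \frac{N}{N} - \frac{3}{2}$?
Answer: $\frac{1079521}{4} \approx 2.6988 \cdot 10^{5}$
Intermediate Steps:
$j{\left(T \right)} = 56 + 7 T$
$P{\left(N \right)} = - \frac{1}{2}$ ($P{\left(N \right)} = 1 - \frac{3}{2} = - \frac{1}{2}$)
$d = 519$ ($d = 9 + \left(6 + 6 \left(56 + 7 \cdot 4\right)\right) = 9 + \left(6 + 6 \left(56 + 28\right)\right) = 9 + \left(6 + 6 \cdot 84\right) = 9 + \left(6 + 504\right) = 9 + 510 = 519$)
$p = - \frac{519}{2}$ ($p = 519 \left(- \frac{1}{2}\right) = - \frac{519}{2} \approx -259.5$)
$\left(p - 260\right)^{2} = \left(- \frac{519}{2} - 260\right)^{2} = \left(- \frac{1039}{2}\right)^{2} = \frac{1079521}{4}$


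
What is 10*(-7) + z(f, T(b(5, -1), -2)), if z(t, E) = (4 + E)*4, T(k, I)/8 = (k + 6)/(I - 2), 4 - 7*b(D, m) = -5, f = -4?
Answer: -786/7 ≈ -112.29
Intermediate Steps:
b(D, m) = 9/7 (b(D, m) = 4/7 - ⅐*(-5) = 4/7 + 5/7 = 9/7)
T(k, I) = 8*(6 + k)/(-2 + I) (T(k, I) = 8*((k + 6)/(I - 2)) = 8*((6 + k)/(-2 + I)) = 8*(6 + k)/(-2 + I))
z(t, E) = 16 + 4*E
10*(-7) + z(f, T(b(5, -1), -2)) = 10*(-7) + (16 + 4*(8*(6 + 9/7)/(-2 - 2))) = -70 + (16 + 4*(8*(51/7)/(-4))) = -70 + (16 + 4*(8*(-¼)*(51/7))) = -70 + (16 + 4*(-102/7)) = -70 + (16 - 408/7) = -70 - 296/7 = -786/7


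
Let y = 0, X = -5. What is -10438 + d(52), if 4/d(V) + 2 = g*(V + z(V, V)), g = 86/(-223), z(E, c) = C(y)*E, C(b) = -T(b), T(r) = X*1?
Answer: -142364328/13639 ≈ -10438.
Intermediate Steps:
T(r) = -5 (T(r) = -5*1 = -5)
C(b) = 5 (C(b) = -1*(-5) = 5)
z(E, c) = 5*E
g = -86/223 (g = 86*(-1/223) = -86/223 ≈ -0.38565)
d(V) = 4/(-2 - 516*V/223) (d(V) = 4/(-2 - 86*(V + 5*V)/223) = 4/(-2 - 516*V/223))
-10438 + d(52) = -10438 - 446/(223 + 258*52) = -10438 - 446/(223 + 13416) = -10438 - 446/13639 = -142364328/13639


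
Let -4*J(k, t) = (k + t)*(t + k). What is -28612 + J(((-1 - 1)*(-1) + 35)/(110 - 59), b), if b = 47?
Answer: -75900901/2601 ≈ -29181.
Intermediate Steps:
J(k, t) = -(k + t)²/4 (J(k, t) = -(k + t)*(t + k)/4 = -(k + t)*(k + t)/4 = -(k + t)²/4)
-28612 + J(((-1 - 1)*(-1) + 35)/(110 - 59), b) = -28612 - (((-1 - 1)*(-1) + 35)/(110 - 59) + 47)²/4 = -28612 - ((-2*(-1) + 35)/51 + 47)²/4 = -28612 - ((2 + 35)*(1/51) + 47)²/4 = -28612 - (37*(1/51) + 47)²/4 = -28612 - (37/51 + 47)²/4 = -28612 - (2434/51)²/4 = -28612 - ¼*5924356/2601 = -28612 - 1481089/2601 = -75900901/2601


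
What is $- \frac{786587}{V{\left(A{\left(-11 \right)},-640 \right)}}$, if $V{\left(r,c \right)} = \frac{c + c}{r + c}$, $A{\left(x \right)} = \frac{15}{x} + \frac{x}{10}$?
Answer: $- \frac{55588889877}{140800} \approx -3.9481 \cdot 10^{5}$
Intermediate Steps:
$A{\left(x \right)} = \frac{15}{x} + \frac{x}{10}$ ($A{\left(x \right)} = \frac{15}{x} + x \frac{1}{10} = \frac{15}{x} + \frac{x}{10}$)
$V{\left(r,c \right)} = \frac{2 c}{c + r}$
$- \frac{786587}{V{\left(A{\left(-11 \right)},-640 \right)}} = - \frac{786587}{2 \left(-640\right) \frac{1}{-640 + \left(\frac{15}{-11} + \frac{1}{10} \left(-11\right)\right)}} = - \frac{786587}{2 \left(-640\right) \frac{1}{-640 + \left(15 \left(- \frac{1}{11}\right) - \frac{11}{10}\right)}} = - \frac{786587}{2 \left(-640\right) \frac{1}{-640 - \frac{271}{110}}} = - \frac{786587}{2 \left(-640\right) \frac{1}{- \frac{70671}{110}}} = - \frac{786587}{2 \left(-640\right) \left(- \frac{110}{70671}\right)} = - \frac{786587}{\frac{140800}{70671}} = \left(-786587\right) \frac{70671}{140800} = - \frac{55588889877}{140800}$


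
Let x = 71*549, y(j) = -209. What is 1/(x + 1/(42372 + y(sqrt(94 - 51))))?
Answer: 42163/1643471578 ≈ 2.5655e-5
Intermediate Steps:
x = 38979
1/(x + 1/(42372 + y(sqrt(94 - 51)))) = 1/(38979 + 1/(42372 - 209)) = 1/(38979 + 1/42163) = 1/(1643471578/42163) = 42163/1643471578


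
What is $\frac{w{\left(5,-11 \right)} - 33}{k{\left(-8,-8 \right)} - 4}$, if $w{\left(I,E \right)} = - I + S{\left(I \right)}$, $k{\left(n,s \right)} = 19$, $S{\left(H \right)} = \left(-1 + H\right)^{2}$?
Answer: $- \frac{22}{15} \approx -1.4667$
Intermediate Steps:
$w{\left(I,E \right)} = \left(-1 + I\right)^{2} - I$ ($w{\left(I,E \right)} = - I + \left(-1 + I\right)^{2} = \left(-1 + I\right)^{2} - I$)
$\frac{w{\left(5,-11 \right)} - 33}{k{\left(-8,-8 \right)} - 4} = \frac{\left(\left(-1 + 5\right)^{2} - 5\right) - 33}{19 - 4} = \frac{\left(4^{2} - 5\right) - 33}{15} = \left(\left(16 - 5\right) - 33\right) \frac{1}{15} = \left(11 - 33\right) \frac{1}{15} = \left(-22\right) \frac{1}{15} = - \frac{22}{15}$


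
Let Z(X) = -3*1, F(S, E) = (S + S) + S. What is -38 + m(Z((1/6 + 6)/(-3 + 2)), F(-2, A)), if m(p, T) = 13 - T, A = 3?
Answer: -19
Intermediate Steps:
F(S, E) = 3*S (F(S, E) = 2*S + S = 3*S)
Z(X) = -3
-38 + m(Z((1/6 + 6)/(-3 + 2)), F(-2, A)) = -38 + (13 - 3*(-2)) = -38 + (13 - 1*(-6)) = -38 + (13 + 6) = -38 + 19 = -19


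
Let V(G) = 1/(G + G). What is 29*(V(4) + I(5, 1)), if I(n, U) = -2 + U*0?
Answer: -435/8 ≈ -54.375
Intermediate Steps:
I(n, U) = -2 (I(n, U) = -2 + 0 = -2)
V(G) = 1/(2*G)
29*(V(4) + I(5, 1)) = 29*((½)/4 - 2) = 29*((½)*(¼) - 2) = 29*(⅛ - 2) = 29*(-15/8) = -435/8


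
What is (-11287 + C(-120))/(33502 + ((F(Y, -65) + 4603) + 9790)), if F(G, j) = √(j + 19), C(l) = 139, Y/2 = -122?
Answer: -533933460/2293931071 + 11148*I*√46/2293931071 ≈ -0.23276 + 3.2961e-5*I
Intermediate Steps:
Y = -244 (Y = 2*(-122) = -244)
F(G, j) = √(19 + j)
(-11287 + C(-120))/(33502 + ((F(Y, -65) + 4603) + 9790)) = (-11287 + 139)/(33502 + ((√(19 - 65) + 4603) + 9790)) = -11148/(33502 + ((√(-46) + 4603) + 9790)) = -11148/(33502 + ((I*√46 + 4603) + 9790)) = -11148/(33502 + ((4603 + I*√46) + 9790)) = -11148/(33502 + (14393 + I*√46)) = -11148/(47895 + I*√46)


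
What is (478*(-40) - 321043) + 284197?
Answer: -55966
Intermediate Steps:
(478*(-40) - 321043) + 284197 = (-19120 - 321043) + 284197 = -340163 + 284197 = -55966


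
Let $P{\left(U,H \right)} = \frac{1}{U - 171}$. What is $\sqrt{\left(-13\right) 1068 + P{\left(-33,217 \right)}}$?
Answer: $\frac{i \sqrt{144449187}}{102} \approx 117.83 i$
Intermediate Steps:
$P{\left(U,H \right)} = \frac{1}{-171 + U}$
$\sqrt{\left(-13\right) 1068 + P{\left(-33,217 \right)}} = \sqrt{\left(-13\right) 1068 + \frac{1}{-171 - 33}} = \sqrt{-13884 + \frac{1}{-204}} = \sqrt{-13884 - \frac{1}{204}} = \sqrt{- \frac{2832337}{204}} = \frac{i \sqrt{144449187}}{102}$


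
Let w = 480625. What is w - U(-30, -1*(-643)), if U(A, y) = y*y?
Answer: 67176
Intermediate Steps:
U(A, y) = y**2
w - U(-30, -1*(-643)) = 480625 - (-1*(-643))**2 = 480625 - 1*643**2 = 480625 - 1*413449 = 480625 - 413449 = 67176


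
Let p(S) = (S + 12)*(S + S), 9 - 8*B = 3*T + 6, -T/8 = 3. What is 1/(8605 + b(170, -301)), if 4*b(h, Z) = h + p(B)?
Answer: 128/1119705 ≈ 0.00011432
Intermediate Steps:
T = -24 (T = -8*3 = -24)
B = 75/8 (B = 9/8 - (3*(-24) + 6)/8 = 9/8 - (-72 + 6)/8 = 9/8 - ⅛*(-66) = 9/8 + 33/4 = 75/8 ≈ 9.3750)
p(S) = 2*S*(12 + S) (p(S) = (12 + S)*(2*S) = 2*S*(12 + S))
b(h, Z) = 12825/128 + h/4 (b(h, Z) = (h + 2*(75/8)*(12 + 75/8))/4 = (h + 2*(75/8)*(171/8))/4 = (h + 12825/32)/4 = (12825/32 + h)/4 = 12825/128 + h/4)
1/(8605 + b(170, -301)) = 1/(8605 + (12825/128 + (¼)*170)) = 1/(8605 + (12825/128 + 85/2)) = 1/(8605 + 18265/128) = 1/(1119705/128) = 128/1119705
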